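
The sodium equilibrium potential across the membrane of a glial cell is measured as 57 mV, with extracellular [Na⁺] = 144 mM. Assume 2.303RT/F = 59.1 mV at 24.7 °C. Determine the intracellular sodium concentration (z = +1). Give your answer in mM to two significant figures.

16 mM

Nernst: E = (59.1/1) · log₁₀([out]/[in]), so log₁₀([out]/[in]) = 57.0 × 1 / 59.1 = 0.9645.
[out]/[in] = 10^(0.9645) = 9.214.
[in] = 144 / 9.214 = 15.63 mM.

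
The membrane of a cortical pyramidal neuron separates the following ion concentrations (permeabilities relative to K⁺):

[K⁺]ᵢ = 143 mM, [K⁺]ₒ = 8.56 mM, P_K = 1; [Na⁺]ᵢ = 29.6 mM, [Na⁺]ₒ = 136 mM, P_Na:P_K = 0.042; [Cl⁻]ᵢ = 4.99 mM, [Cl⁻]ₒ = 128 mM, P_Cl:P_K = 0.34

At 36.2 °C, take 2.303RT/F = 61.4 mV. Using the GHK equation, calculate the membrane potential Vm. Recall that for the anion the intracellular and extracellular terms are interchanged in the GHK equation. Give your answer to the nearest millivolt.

-66 mV

Vm = 61.4 · log₁₀[(Σ P·[cation]ₒ + Σ P·[anion]ᵢ) / (Σ P·[cation]ᵢ + Σ P·[anion]ₒ)]
Numerator = 1×8.56 + 0.042×136 + 0.34×4.99 = 15.97
Denominator = 1×143 + 0.042×29.6 + 0.34×128 = 187.8
Vm = 61.4 · log₁₀(0.085046) = 61.4 × (-1.0703) = -65.72 mV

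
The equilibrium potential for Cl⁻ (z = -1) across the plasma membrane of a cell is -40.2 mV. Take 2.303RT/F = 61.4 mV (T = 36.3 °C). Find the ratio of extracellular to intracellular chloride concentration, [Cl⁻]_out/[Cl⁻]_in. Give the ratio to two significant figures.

4.5

log₁₀([out]/[in]) = E·z/(61.4) = -40.2 × -1 / 61.4 = 0.6547
[out]/[in] = 10^(0.6547) = 4.516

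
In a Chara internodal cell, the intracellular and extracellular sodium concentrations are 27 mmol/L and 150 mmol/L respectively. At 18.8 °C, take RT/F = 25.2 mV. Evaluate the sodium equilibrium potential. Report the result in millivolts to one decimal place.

E = (25.2/z) · ln([Na⁺]_out/[Na⁺]_in) with z = +1.
= (25.2/1) · ln(150/27) = 25.20 · ln(5.556)
= 25.20 · (1.7148) = 43.21 mV

43.2 mV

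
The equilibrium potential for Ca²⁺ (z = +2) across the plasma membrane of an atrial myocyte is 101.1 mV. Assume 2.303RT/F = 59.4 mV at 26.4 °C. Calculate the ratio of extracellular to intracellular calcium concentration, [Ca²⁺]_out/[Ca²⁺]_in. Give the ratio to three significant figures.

2540

log₁₀([out]/[in]) = E·z/(59.4) = 101.1 × 2 / 59.4 = 3.4040
[out]/[in] = 10^(3.4040) = 2535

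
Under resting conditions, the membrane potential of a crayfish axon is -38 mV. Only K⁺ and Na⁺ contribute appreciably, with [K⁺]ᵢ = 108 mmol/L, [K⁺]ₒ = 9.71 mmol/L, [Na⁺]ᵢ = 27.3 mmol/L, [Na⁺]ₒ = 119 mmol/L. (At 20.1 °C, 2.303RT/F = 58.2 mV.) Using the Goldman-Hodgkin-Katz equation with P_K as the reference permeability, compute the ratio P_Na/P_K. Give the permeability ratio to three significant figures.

Let α = P_Na/P_K. GHK: Vm = 58.2·log₁₀[(Kₒ + α·Naₒ)/(Kᵢ + α·Naᵢ)].
10^(Vm/58.2) = 10^(-38.0/58.2) = 0.22237
So 0.22237·(Kᵢ + α·Naᵢ) = Kₒ + α·Naₒ → α = (0.22237·108.0 − 9.71) / (119.0 − 0.22237·27.3)
α = (24.02 − 9.71) / (119.0 − 6.071) = 14.31/112.9 = 0.1267

0.127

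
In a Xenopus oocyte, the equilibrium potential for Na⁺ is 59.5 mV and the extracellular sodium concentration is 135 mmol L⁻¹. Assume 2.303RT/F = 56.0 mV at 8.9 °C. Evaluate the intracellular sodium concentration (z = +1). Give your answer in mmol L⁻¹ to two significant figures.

12 mmol L⁻¹

Nernst: E = (56.0/1) · log₁₀([out]/[in]), so log₁₀([out]/[in]) = 59.5 × 1 / 56.0 = 1.0625.
[out]/[in] = 10^(1.0625) = 11.55.
[in] = 135 / 11.55 = 11.69 mmol L⁻¹.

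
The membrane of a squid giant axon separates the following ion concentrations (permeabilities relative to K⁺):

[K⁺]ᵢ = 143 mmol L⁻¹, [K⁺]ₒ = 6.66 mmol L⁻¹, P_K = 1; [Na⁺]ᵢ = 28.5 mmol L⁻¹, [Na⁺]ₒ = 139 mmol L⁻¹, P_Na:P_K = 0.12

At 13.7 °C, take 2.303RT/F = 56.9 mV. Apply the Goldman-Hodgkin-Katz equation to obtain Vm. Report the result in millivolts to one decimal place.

Vm = 56.9 · log₁₀[(Σ P·[cation]ₒ + Σ P·[anion]ᵢ) / (Σ P·[cation]ᵢ + Σ P·[anion]ₒ)]
Numerator = 1×6.66 + 0.12×139 = 23.34
Denominator = 1×143 + 0.12×28.5 = 146.4
Vm = 56.9 · log₁₀(0.1594) = 56.9 × (-0.7975) = -45.38 mV

-45.4 mV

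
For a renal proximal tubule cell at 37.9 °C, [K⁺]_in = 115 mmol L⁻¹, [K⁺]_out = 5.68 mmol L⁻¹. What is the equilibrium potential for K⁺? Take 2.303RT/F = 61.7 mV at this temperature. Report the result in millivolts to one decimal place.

-80.6 mV

E = (61.7/z) · log₁₀([K⁺]_out/[K⁺]_in) with z = +1.
= (61.7/1) · log₁₀(5.68/115) = 61.70 · log₁₀(0.04939)
= 61.70 · (-1.3063) = -80.60 mV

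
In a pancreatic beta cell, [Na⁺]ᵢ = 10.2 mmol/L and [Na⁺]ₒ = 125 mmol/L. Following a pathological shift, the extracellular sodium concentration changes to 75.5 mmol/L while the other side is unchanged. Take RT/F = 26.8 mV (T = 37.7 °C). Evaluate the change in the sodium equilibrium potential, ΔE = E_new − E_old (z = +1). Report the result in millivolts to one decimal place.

E_old = (26.8/1)·ln(125/10.2) = 67.16 mV
E_new = (26.8/1)·ln(75.5/10.2) = 53.65 mV
ΔE = 53.65 − (67.16) = -13.51 mV

-13.5 mV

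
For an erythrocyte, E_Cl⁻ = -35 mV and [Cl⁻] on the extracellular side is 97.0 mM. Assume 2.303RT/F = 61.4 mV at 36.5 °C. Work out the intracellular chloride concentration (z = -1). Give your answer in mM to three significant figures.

26.1 mM

Nernst: E = (61.4/-1) · log₁₀([out]/[in]), so log₁₀([out]/[in]) = -35.0 × -1 / 61.4 = 0.5700.
[out]/[in] = 10^(0.5700) = 3.716.
[in] = 97.0 / 3.716 = 26.11 mM.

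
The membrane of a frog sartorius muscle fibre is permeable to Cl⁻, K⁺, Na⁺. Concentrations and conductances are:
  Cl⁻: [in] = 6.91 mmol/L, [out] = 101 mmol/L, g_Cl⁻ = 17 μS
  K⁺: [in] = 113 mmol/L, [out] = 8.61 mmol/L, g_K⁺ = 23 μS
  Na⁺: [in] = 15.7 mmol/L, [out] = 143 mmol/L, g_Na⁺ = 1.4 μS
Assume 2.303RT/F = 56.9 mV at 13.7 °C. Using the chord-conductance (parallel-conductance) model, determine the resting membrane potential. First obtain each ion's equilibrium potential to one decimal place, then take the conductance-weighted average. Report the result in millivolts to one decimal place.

E_Cl⁻ = (56.9/-1)·log₁₀(101/6.91) = -66.3 mV
E_K⁺ = (56.9/1)·log₁₀(8.61/113) = -63.6 mV
E_Na⁺ = (56.9/1)·log₁₀(143/15.7) = 54.6 mV
Vm = (Σ gᵢEᵢ)/(Σ gᵢ) = (17·-66.3 + 23·-63.6 + 1.4·54.6) / (17 + 23 + 1.4)
= -2513.46 / 41.4 = -60.71 mV

-60.7 mV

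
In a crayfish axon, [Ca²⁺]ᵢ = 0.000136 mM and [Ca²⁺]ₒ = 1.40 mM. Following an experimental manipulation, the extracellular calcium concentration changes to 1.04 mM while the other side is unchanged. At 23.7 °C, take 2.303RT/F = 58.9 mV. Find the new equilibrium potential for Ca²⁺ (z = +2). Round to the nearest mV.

After the shift: [Ca²⁺]_out = 1.04, [Ca²⁺]_in = 0.000136 mM.
E_new = (58.9/2)·log₁₀(1.04/0.000136) = 29.45 · (3.8835) = 114.37 mV

114 mV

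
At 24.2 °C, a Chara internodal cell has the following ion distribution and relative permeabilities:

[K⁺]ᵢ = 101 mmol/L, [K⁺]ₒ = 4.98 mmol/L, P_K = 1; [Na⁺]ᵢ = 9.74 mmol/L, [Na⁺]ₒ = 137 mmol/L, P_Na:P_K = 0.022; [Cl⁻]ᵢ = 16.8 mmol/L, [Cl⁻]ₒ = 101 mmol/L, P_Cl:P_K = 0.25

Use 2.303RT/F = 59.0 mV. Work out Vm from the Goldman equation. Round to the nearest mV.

Vm = 59.0 · log₁₀[(Σ P·[cation]ₒ + Σ P·[anion]ᵢ) / (Σ P·[cation]ᵢ + Σ P·[anion]ₒ)]
Numerator = 1×4.98 + 0.022×137 + 0.25×16.8 = 12.19
Denominator = 1×101 + 0.022×9.74 + 0.25×101 = 126.5
Vm = 59.0 · log₁₀(0.096422) = 59.0 × (-1.0158) = -59.93 mV

-60 mV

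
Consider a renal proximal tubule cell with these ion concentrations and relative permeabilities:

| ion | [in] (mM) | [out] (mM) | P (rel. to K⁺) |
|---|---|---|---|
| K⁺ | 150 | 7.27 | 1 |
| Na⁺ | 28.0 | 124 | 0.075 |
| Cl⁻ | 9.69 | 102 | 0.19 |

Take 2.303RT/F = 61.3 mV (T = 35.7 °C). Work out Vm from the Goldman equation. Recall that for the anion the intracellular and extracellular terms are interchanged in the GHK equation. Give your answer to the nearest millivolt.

Vm = 61.3 · log₁₀[(Σ P·[cation]ₒ + Σ P·[anion]ᵢ) / (Σ P·[cation]ᵢ + Σ P·[anion]ₒ)]
Numerator = 1×7.27 + 0.075×124 + 0.19×9.69 = 18.41
Denominator = 1×150 + 0.075×28.0 + 0.19×102 = 171.5
Vm = 61.3 · log₁₀(0.10737) = 61.3 × (-0.9691) = -59.41 mV

-59 mV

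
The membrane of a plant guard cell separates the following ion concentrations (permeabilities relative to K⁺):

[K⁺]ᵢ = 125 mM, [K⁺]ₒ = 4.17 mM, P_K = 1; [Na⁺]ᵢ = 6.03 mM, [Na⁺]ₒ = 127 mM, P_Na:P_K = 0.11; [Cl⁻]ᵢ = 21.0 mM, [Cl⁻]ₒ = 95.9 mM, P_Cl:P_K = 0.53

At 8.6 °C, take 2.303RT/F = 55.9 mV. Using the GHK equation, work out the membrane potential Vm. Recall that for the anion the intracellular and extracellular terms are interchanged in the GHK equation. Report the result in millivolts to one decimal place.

Vm = 55.9 · log₁₀[(Σ P·[cation]ₒ + Σ P·[anion]ᵢ) / (Σ P·[cation]ᵢ + Σ P·[anion]ₒ)]
Numerator = 1×4.17 + 0.11×127 + 0.53×21.0 = 29.27
Denominator = 1×125 + 0.11×6.03 + 0.53×95.9 = 176.5
Vm = 55.9 · log₁₀(0.16584) = 55.9 × (-0.7803) = -43.62 mV

-43.6 mV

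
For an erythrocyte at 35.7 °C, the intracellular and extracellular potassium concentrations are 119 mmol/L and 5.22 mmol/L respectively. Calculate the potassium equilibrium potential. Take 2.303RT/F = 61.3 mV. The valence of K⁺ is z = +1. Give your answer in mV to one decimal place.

E = (61.3/z) · log₁₀([K⁺]_out/[K⁺]_in) with z = +1.
= (61.3/1) · log₁₀(5.22/119) = 61.30 · log₁₀(0.04387)
= 61.30 · (-1.3579) = -83.24 mV

-83.2 mV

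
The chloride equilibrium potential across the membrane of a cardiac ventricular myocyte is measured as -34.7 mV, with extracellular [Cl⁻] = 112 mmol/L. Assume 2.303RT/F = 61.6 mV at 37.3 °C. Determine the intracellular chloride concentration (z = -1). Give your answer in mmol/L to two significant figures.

31 mmol/L

Nernst: E = (61.6/-1) · log₁₀([out]/[in]), so log₁₀([out]/[in]) = -34.7 × -1 / 61.6 = 0.5633.
[out]/[in] = 10^(0.5633) = 3.659.
[in] = 112 / 3.659 = 30.61 mmol/L.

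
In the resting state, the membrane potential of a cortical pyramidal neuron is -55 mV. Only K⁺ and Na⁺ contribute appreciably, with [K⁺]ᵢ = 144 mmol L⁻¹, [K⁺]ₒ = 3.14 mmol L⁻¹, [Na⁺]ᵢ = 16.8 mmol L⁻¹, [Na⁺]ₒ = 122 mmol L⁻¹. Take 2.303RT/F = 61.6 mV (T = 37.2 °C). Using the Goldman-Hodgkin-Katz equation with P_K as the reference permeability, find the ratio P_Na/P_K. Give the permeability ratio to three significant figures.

Let α = P_Na/P_K. GHK: Vm = 61.6·log₁₀[(Kₒ + α·Naₒ)/(Kᵢ + α·Naᵢ)].
10^(Vm/61.6) = 10^(-55.0/61.6) = 0.12798
So 0.12798·(Kᵢ + α·Naᵢ) = Kₒ + α·Naₒ → α = (0.12798·144.0 − 3.14) / (122.0 − 0.12798·16.8)
α = (18.43 − 3.14) / (122.0 − 2.15) = 15.29/119.8 = 0.1276

0.128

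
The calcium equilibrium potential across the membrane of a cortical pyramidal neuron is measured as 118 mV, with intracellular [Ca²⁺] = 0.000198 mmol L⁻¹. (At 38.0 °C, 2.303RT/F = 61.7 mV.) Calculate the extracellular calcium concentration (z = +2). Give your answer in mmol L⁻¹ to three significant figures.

Nernst: E = (61.7/2) · log₁₀([out]/[in]), so log₁₀([out]/[in]) = 118.0 × 2 / 61.7 = 3.8250.
[out]/[in] = 10^(3.8250) = 6683.
[out] = 6683 × 0.000198 = 1.323 mmol L⁻¹.

1.32 mmol L⁻¹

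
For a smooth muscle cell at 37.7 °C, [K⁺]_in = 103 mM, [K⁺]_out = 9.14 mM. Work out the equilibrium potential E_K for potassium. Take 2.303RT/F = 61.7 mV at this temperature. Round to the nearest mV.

-65 mV

E = (61.7/z) · log₁₀([K⁺]_out/[K⁺]_in) with z = +1.
= (61.7/1) · log₁₀(9.14/103) = 61.70 · log₁₀(0.08874)
= 61.70 · (-1.0519) = -64.90 mV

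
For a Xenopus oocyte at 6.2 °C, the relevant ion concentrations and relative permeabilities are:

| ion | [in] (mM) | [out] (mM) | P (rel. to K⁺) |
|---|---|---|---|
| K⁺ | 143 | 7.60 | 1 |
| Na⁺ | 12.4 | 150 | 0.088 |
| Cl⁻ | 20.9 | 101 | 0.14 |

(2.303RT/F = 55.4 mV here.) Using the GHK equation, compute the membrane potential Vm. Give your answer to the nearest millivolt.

Vm = 55.4 · log₁₀[(Σ P·[cation]ₒ + Σ P·[anion]ᵢ) / (Σ P·[cation]ᵢ + Σ P·[anion]ₒ)]
Numerator = 1×7.60 + 0.088×150 + 0.14×20.9 = 23.73
Denominator = 1×143 + 0.088×12.4 + 0.14×101 = 158.2
Vm = 55.4 · log₁₀(0.14995) = 55.4 × (-0.8241) = -45.65 mV

-46 mV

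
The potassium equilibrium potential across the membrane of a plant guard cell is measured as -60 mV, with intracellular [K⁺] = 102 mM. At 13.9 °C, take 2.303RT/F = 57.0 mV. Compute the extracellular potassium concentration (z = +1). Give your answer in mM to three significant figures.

9.04 mM

Nernst: E = (57.0/1) · log₁₀([out]/[in]), so log₁₀([out]/[in]) = -60.0 × 1 / 57.0 = -1.0526.
[out]/[in] = 10^(-1.0526) = 0.08859.
[out] = 0.08859 × 102 = 9.036 mM.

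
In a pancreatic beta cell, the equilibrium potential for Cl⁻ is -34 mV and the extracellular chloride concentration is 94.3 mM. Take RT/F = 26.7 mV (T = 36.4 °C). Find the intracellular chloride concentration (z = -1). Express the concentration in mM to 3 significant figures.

26.4 mM

Nernst: E = (26.7/-1) · ln([out]/[in]), so ln([out]/[in]) = -34.0 × -1 / 26.7 = 1.2734.
[out]/[in] = e^(1.2734) = 3.573.
[in] = 94.3 / 3.573 = 26.39 mM.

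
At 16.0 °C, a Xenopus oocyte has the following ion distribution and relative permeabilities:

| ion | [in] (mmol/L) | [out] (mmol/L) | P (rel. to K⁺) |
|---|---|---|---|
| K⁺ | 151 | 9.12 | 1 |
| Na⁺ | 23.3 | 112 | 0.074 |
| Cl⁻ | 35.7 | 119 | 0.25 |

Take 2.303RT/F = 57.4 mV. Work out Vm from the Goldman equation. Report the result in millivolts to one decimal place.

-48.3 mV

Vm = 57.4 · log₁₀[(Σ P·[cation]ₒ + Σ P·[anion]ᵢ) / (Σ P·[cation]ᵢ + Σ P·[anion]ₒ)]
Numerator = 1×9.12 + 0.074×112 + 0.25×35.7 = 26.33
Denominator = 1×151 + 0.074×23.3 + 0.25×119 = 182.5
Vm = 57.4 · log₁₀(0.14431) = 57.4 × (-0.8407) = -48.26 mV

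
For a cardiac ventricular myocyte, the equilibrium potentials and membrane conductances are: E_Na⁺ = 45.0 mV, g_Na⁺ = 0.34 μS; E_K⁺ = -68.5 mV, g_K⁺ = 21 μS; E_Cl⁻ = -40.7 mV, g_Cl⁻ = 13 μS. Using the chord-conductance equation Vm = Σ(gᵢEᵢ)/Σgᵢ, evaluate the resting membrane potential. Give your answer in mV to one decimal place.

-56.9 mV

Σ gᵢEᵢ = 0.34·(45.0) + 21·(-68.5) + 13·(-40.7) = -1952.30
Σ gᵢ = 0.34 + 21 + 13 = 34.34
Vm = -1952.30 / 34.34 = -56.85 mV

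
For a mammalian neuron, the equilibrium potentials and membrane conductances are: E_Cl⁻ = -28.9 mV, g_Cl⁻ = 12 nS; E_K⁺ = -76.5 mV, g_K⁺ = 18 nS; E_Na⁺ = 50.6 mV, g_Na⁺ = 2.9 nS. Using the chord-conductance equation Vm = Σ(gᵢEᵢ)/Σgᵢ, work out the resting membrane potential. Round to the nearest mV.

-48 mV

Σ gᵢEᵢ = 12·(-28.9) + 18·(-76.5) + 2.9·(50.6) = -1577.06
Σ gᵢ = 12 + 18 + 2.9 = 32.9
Vm = -1577.06 / 32.9 = -47.93 mV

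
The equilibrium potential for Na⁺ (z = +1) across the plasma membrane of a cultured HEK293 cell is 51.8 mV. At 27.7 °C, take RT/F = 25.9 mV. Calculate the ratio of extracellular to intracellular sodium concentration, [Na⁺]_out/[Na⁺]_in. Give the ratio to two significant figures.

7.4

ln([out]/[in]) = E·z/(25.9) = 51.8 × 1 / 25.9 = 2.0000
[out]/[in] = e^(2.0000) = 7.389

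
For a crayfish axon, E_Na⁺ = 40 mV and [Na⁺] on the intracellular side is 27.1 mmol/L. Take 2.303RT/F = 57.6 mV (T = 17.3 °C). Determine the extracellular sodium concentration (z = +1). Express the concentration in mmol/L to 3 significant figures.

Nernst: E = (57.6/1) · log₁₀([out]/[in]), so log₁₀([out]/[in]) = 40.0 × 1 / 57.6 = 0.6944.
[out]/[in] = 10^(0.6944) = 4.948.
[out] = 4.948 × 27.1 = 134.1 mmol/L.

134 mmol/L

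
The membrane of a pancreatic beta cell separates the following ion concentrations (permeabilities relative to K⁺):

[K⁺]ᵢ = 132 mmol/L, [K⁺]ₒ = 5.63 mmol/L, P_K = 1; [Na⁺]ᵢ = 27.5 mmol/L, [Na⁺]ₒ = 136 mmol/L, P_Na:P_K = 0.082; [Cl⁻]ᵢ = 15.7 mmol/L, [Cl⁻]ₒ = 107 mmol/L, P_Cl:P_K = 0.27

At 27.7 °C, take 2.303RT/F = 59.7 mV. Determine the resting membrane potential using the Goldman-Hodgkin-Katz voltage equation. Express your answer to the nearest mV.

-53 mV

Vm = 59.7 · log₁₀[(Σ P·[cation]ₒ + Σ P·[anion]ᵢ) / (Σ P·[cation]ᵢ + Σ P·[anion]ₒ)]
Numerator = 1×5.63 + 0.082×136 + 0.27×15.7 = 21.02
Denominator = 1×132 + 0.082×27.5 + 0.27×107 = 163.1
Vm = 59.7 · log₁₀(0.12885) = 59.7 × (-0.8899) = -53.13 mV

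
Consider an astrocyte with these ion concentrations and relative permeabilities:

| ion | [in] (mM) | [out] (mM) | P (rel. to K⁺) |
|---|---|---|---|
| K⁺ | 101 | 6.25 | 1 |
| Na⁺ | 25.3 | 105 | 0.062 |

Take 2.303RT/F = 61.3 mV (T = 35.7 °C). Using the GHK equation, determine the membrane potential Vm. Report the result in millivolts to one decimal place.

-55.5 mV

Vm = 61.3 · log₁₀[(Σ P·[cation]ₒ + Σ P·[anion]ᵢ) / (Σ P·[cation]ᵢ + Σ P·[anion]ₒ)]
Numerator = 1×6.25 + 0.062×105 = 12.76
Denominator = 1×101 + 0.062×25.3 = 102.6
Vm = 61.3 · log₁₀(0.1244) = 61.3 × (-0.9052) = -55.49 mV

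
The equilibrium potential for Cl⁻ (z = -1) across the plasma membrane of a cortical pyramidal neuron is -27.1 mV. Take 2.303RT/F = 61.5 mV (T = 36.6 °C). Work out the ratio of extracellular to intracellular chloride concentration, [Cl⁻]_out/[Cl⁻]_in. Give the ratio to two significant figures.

log₁₀([out]/[in]) = E·z/(61.5) = -27.1 × -1 / 61.5 = 0.4407
[out]/[in] = 10^(0.4407) = 2.758

2.8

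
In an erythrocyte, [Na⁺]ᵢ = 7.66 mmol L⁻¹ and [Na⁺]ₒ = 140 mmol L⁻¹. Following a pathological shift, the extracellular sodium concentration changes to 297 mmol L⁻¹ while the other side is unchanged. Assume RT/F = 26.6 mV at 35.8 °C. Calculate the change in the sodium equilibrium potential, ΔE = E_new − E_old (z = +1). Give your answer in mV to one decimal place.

E_old = (26.6/1)·ln(140/7.66) = 77.29 mV
E_new = (26.6/1)·ln(297/7.66) = 97.30 mV
ΔE = 97.30 − (77.29) = 20.01 mV

20.0 mV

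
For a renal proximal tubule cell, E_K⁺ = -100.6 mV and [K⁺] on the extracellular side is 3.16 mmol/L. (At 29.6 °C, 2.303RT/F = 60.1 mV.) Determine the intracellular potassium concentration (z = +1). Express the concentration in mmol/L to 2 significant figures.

Nernst: E = (60.1/1) · log₁₀([out]/[in]), so log₁₀([out]/[in]) = -100.6 × 1 / 60.1 = -1.6739.
[out]/[in] = 10^(-1.6739) = 0.02119.
[in] = 3.16 / 0.02119 = 149.1 mmol/L.

150 mmol/L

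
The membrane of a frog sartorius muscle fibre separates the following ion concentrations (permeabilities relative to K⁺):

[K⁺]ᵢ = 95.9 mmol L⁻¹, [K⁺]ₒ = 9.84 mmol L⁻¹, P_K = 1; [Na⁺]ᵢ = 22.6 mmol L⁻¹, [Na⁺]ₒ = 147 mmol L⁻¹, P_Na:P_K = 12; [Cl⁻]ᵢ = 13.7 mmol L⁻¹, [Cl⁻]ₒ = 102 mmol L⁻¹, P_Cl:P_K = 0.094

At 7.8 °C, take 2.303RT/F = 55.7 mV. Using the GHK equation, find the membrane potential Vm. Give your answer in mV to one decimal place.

37.5 mV

Vm = 55.7 · log₁₀[(Σ P·[cation]ₒ + Σ P·[anion]ᵢ) / (Σ P·[cation]ᵢ + Σ P·[anion]ₒ)]
Numerator = 1×9.84 + 12×147 + 0.094×13.7 = 1775
Denominator = 1×95.9 + 12×22.6 + 0.094×102 = 376.7
Vm = 55.7 · log₁₀(4.7125) = 55.7 × (0.6732) = 37.50 mV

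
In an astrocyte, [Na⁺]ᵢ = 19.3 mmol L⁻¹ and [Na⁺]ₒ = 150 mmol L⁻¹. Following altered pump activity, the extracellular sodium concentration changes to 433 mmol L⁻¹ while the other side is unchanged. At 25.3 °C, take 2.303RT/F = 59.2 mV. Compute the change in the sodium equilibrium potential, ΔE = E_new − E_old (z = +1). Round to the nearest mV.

27 mV

E_old = (59.2/1)·log₁₀(150/19.3) = 52.72 mV
E_new = (59.2/1)·log₁₀(433/19.3) = 79.98 mV
ΔE = 79.98 − (52.72) = 27.26 mV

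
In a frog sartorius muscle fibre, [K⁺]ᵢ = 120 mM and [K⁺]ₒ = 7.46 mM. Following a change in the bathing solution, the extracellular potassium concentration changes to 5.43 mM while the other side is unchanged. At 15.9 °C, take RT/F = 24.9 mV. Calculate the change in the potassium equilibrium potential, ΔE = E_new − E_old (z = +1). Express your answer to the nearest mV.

E_old = (24.9/1)·ln(7.46/120) = -69.17 mV
E_new = (24.9/1)·ln(5.43/120) = -77.08 mV
ΔE = -77.08 − (-69.17) = -7.91 mV

-8 mV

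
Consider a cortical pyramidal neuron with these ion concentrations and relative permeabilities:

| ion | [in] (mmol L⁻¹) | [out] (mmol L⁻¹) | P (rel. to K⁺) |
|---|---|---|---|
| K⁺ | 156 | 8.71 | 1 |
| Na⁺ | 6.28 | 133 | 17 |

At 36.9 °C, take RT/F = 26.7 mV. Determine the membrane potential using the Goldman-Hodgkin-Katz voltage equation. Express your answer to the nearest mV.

Vm = 26.7 · ln[(Σ P·[cation]ₒ + Σ P·[anion]ᵢ) / (Σ P·[cation]ᵢ + Σ P·[anion]ₒ)]
Numerator = 1×8.71 + 17×133 = 2270
Denominator = 1×156 + 17×6.28 = 262.8
Vm = 26.7 · ln(8.638) = 26.7 × (2.1562) = 57.57 mV

58 mV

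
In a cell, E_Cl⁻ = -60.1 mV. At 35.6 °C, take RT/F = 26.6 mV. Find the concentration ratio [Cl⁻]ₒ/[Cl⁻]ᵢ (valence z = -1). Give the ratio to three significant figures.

ln([out]/[in]) = E·z/(26.6) = -60.1 × -1 / 26.6 = 2.2594
[out]/[in] = e^(2.2594) = 9.577

9.58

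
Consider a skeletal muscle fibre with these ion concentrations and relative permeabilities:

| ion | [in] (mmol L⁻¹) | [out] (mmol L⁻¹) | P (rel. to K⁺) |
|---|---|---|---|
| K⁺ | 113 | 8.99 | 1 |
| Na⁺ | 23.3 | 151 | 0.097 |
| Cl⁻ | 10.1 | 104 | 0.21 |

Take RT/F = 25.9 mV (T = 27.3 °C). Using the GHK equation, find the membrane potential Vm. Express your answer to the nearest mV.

-43 mV

Vm = 25.9 · ln[(Σ P·[cation]ₒ + Σ P·[anion]ᵢ) / (Σ P·[cation]ᵢ + Σ P·[anion]ₒ)]
Numerator = 1×8.99 + 0.097×151 + 0.21×10.1 = 25.76
Denominator = 1×113 + 0.097×23.3 + 0.21×104 = 137.1
Vm = 25.9 · ln(0.18788) = 25.9 × (-1.6720) = -43.30 mV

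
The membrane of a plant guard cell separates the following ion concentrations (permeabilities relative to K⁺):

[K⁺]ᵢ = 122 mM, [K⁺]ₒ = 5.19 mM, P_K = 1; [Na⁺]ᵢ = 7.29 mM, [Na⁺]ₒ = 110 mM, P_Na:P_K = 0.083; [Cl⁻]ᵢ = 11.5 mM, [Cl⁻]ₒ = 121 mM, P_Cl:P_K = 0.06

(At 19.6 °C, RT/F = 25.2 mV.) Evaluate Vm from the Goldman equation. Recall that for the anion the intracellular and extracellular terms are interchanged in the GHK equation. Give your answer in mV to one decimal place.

-54.4 mV

Vm = 25.2 · ln[(Σ P·[cation]ₒ + Σ P·[anion]ᵢ) / (Σ P·[cation]ᵢ + Σ P·[anion]ₒ)]
Numerator = 1×5.19 + 0.083×110 + 0.06×11.5 = 15.01
Denominator = 1×122 + 0.083×7.29 + 0.06×121 = 129.9
Vm = 25.2 · ln(0.11558) = 25.2 × (-2.1578) = -54.38 mV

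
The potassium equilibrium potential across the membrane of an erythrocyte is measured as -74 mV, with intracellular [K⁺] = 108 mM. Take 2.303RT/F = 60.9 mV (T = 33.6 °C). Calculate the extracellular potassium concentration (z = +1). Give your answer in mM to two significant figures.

6.6 mM

Nernst: E = (60.9/1) · log₁₀([out]/[in]), so log₁₀([out]/[in]) = -74.0 × 1 / 60.9 = -1.2151.
[out]/[in] = 10^(-1.2151) = 0.06094.
[out] = 0.06094 × 108 = 6.581 mM.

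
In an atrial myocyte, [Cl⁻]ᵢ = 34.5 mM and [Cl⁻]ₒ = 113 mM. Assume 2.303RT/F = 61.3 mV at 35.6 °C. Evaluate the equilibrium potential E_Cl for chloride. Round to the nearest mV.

E = (61.3/z) · log₁₀([Cl⁻]_out/[Cl⁻]_in) with z = -1.
For an anion, dividing by z = -1 reverses the sign.
= (61.3/-1) · log₁₀(113/34.5) = -61.30 · log₁₀(3.275)
= -61.30 · (0.5153) = -31.59 mV

-32 mV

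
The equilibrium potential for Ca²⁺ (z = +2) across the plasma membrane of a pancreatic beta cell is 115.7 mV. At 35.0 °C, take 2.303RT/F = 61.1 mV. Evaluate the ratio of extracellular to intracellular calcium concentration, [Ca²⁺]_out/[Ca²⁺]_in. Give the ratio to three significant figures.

log₁₀([out]/[in]) = E·z/(61.1) = 115.7 × 2 / 61.1 = 3.7872
[out]/[in] = 10^(3.7872) = 6127

6130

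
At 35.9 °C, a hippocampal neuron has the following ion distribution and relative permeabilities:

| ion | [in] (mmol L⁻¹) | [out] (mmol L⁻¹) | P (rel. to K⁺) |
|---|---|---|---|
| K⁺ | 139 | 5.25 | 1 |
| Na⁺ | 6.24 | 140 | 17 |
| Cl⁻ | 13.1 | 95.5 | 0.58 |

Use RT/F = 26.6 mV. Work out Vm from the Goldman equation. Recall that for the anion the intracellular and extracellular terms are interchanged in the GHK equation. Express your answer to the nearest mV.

55 mV

Vm = 26.6 · ln[(Σ P·[cation]ₒ + Σ P·[anion]ᵢ) / (Σ P·[cation]ᵢ + Σ P·[anion]ₒ)]
Numerator = 1×5.25 + 17×140 + 0.58×13.1 = 2393
Denominator = 1×139 + 17×6.24 + 0.58×95.5 = 300.5
Vm = 26.6 · ln(7.9637) = 26.6 × (2.0749) = 55.19 mV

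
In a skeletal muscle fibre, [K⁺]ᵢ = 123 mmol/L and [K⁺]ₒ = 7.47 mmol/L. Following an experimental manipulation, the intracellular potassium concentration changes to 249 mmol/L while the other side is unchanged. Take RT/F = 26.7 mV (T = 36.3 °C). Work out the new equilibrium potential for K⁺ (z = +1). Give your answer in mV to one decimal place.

After the shift: [K⁺]_out = 7.47, [K⁺]_in = 249 mmol/L.
E_new = (26.7/1)·ln(7.47/249) = 26.70 · (-3.5066) = -93.63 mV

-93.6 mV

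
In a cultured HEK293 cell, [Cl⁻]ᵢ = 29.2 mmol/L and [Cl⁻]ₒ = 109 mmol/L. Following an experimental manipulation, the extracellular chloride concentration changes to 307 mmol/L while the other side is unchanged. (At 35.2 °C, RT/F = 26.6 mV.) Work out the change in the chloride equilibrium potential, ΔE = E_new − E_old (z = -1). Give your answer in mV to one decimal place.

-27.5 mV

E_old = (26.6/-1)·ln(109/29.2) = -35.04 mV
E_new = (26.6/-1)·ln(307/29.2) = -62.58 mV
ΔE = -62.58 − (-35.04) = -27.54 mV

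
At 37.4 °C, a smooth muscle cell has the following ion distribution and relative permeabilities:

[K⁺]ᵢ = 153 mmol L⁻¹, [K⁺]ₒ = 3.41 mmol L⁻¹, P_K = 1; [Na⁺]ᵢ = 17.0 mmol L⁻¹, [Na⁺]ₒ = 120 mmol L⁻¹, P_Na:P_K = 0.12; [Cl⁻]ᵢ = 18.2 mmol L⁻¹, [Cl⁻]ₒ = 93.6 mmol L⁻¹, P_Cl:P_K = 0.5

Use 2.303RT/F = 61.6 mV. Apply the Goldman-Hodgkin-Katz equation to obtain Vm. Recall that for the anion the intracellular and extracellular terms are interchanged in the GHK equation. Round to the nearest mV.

Vm = 61.6 · log₁₀[(Σ P·[cation]ₒ + Σ P·[anion]ᵢ) / (Σ P·[cation]ᵢ + Σ P·[anion]ₒ)]
Numerator = 1×3.41 + 0.12×120 + 0.5×18.2 = 26.91
Denominator = 1×153 + 0.12×17.0 + 0.5×93.6 = 201.8
Vm = 61.6 · log₁₀(0.13332) = 61.6 × (-0.8751) = -53.91 mV

-54 mV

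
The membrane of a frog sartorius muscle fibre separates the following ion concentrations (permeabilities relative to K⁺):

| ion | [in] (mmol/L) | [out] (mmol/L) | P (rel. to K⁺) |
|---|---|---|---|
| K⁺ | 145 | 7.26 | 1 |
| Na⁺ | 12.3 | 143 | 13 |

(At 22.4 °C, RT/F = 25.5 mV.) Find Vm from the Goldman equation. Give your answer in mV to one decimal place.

Vm = 25.5 · ln[(Σ P·[cation]ₒ + Σ P·[anion]ᵢ) / (Σ P·[cation]ᵢ + Σ P·[anion]ₒ)]
Numerator = 1×7.26 + 13×143 = 1866
Denominator = 1×145 + 13×12.3 = 304.9
Vm = 25.5 · ln(6.1209) = 25.5 × (1.8117) = 46.20 mV

46.2 mV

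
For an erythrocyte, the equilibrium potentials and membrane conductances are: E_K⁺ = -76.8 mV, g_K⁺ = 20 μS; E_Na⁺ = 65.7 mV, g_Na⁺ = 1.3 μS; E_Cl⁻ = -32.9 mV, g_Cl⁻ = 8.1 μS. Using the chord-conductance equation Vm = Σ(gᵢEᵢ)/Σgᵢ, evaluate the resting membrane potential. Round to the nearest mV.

Σ gᵢEᵢ = 20·(-76.8) + 1.3·(65.7) + 8.1·(-32.9) = -1717.08
Σ gᵢ = 20 + 1.3 + 8.1 = 29.4
Vm = -1717.08 / 29.4 = -58.40 mV

-58 mV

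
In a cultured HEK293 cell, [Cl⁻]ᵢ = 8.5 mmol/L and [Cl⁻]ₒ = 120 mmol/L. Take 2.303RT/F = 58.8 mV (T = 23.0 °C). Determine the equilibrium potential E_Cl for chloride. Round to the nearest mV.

-68 mV

E = (58.8/z) · log₁₀([Cl⁻]_out/[Cl⁻]_in) with z = -1.
For an anion, dividing by z = -1 reverses the sign.
= (58.8/-1) · log₁₀(120/8.5) = -58.80 · log₁₀(14.12)
= -58.80 · (1.1498) = -67.61 mV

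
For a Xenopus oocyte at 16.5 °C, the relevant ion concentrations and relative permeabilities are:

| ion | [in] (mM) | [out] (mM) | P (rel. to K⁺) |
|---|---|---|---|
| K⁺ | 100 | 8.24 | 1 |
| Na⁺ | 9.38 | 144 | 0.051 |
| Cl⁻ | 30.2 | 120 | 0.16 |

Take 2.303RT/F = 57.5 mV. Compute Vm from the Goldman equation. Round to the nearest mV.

Vm = 57.5 · log₁₀[(Σ P·[cation]ₒ + Σ P·[anion]ᵢ) / (Σ P·[cation]ᵢ + Σ P·[anion]ₒ)]
Numerator = 1×8.24 + 0.051×144 + 0.16×30.2 = 20.42
Denominator = 1×100 + 0.051×9.38 + 0.16×120 = 119.7
Vm = 57.5 · log₁₀(0.17059) = 57.5 × (-0.7680) = -44.16 mV

-44 mV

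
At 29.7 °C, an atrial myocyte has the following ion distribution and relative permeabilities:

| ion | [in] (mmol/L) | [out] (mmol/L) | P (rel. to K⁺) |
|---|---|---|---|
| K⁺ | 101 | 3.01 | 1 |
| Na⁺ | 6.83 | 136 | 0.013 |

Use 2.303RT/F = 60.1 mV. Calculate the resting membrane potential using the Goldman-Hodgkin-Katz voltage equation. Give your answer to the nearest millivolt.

-80 mV

Vm = 60.1 · log₁₀[(Σ P·[cation]ₒ + Σ P·[anion]ᵢ) / (Σ P·[cation]ᵢ + Σ P·[anion]ₒ)]
Numerator = 1×3.01 + 0.013×136 = 4.778
Denominator = 1×101 + 0.013×6.83 = 101.1
Vm = 60.1 · log₁₀(0.047265) = 60.1 × (-1.3255) = -79.66 mV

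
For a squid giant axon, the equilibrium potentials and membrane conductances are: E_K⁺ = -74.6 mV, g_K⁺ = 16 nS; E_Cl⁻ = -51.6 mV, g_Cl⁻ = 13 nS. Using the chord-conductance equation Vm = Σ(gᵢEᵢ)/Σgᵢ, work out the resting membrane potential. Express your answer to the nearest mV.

Σ gᵢEᵢ = 16·(-74.6) + 13·(-51.6) = -1864.40
Σ gᵢ = 16 + 13 = 29
Vm = -1864.40 / 29 = -64.29 mV

-64 mV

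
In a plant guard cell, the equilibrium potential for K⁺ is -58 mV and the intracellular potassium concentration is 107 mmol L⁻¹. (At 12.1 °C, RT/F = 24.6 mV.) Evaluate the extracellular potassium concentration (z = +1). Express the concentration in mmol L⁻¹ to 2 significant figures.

10 mmol L⁻¹

Nernst: E = (24.6/1) · ln([out]/[in]), so ln([out]/[in]) = -58.0 × 1 / 24.6 = -2.3577.
[out]/[in] = e^(-2.3577) = 0.09464.
[out] = 0.09464 × 107 = 10.13 mmol L⁻¹.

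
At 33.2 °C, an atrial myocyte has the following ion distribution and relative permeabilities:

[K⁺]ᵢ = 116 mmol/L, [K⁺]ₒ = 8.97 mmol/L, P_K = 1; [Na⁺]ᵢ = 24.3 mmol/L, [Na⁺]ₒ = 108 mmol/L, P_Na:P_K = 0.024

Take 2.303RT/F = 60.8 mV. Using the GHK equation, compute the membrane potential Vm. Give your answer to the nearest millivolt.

-61 mV

Vm = 60.8 · log₁₀[(Σ P·[cation]ₒ + Σ P·[anion]ᵢ) / (Σ P·[cation]ᵢ + Σ P·[anion]ₒ)]
Numerator = 1×8.97 + 0.024×108 = 11.56
Denominator = 1×116 + 0.024×24.3 = 116.6
Vm = 60.8 · log₁₀(0.099174) = 60.8 × (-1.0036) = -61.02 mV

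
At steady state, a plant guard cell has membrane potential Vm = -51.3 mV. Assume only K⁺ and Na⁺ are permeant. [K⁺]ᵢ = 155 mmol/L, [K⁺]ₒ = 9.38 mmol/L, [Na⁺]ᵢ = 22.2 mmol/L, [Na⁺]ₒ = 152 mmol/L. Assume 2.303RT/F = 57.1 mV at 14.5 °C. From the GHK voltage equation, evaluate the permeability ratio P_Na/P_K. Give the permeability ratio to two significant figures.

Let α = P_Na/P_K. GHK: Vm = 57.1·log₁₀[(Kₒ + α·Naₒ)/(Kᵢ + α·Naᵢ)].
10^(Vm/57.1) = 10^(-51.3/57.1) = 0.12635
So 0.12635·(Kᵢ + α·Naᵢ) = Kₒ + α·Naₒ → α = (0.12635·155.0 − 9.38) / (152.0 − 0.12635·22.2)
α = (19.58 − 9.38) / (152.0 − 2.805) = 10.2/149.2 = 0.0684

0.068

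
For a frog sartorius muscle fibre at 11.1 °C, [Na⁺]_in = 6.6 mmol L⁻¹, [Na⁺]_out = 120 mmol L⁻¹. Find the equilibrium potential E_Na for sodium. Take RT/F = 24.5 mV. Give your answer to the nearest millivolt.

71 mV

E = (24.5/z) · ln([Na⁺]_out/[Na⁺]_in) with z = +1.
= (24.5/1) · ln(120/6.6) = 24.50 · ln(18.18)
= 24.50 · (2.9004) = 71.06 mV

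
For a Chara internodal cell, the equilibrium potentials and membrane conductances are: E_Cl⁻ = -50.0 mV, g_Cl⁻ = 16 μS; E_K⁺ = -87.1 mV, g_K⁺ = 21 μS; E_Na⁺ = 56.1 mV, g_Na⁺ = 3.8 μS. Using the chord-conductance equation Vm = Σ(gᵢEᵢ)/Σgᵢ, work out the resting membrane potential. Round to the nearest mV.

Σ gᵢEᵢ = 16·(-50.0) + 21·(-87.1) + 3.8·(56.1) = -2415.92
Σ gᵢ = 16 + 21 + 3.8 = 40.8
Vm = -2415.92 / 40.8 = -59.21 mV

-59 mV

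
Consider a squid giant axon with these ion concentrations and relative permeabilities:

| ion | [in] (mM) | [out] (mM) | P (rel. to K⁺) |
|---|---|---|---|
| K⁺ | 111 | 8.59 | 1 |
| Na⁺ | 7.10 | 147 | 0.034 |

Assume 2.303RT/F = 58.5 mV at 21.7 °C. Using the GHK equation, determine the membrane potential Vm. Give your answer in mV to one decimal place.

-53.4 mV

Vm = 58.5 · log₁₀[(Σ P·[cation]ₒ + Σ P·[anion]ᵢ) / (Σ P·[cation]ᵢ + Σ P·[anion]ₒ)]
Numerator = 1×8.59 + 0.034×147 = 13.59
Denominator = 1×111 + 0.034×7.10 = 111.2
Vm = 58.5 · log₁₀(0.12215) = 58.5 × (-0.9131) = -53.42 mV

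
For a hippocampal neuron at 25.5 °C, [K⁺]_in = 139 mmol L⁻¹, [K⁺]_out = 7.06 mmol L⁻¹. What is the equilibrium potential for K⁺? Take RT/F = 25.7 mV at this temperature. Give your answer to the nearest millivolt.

-77 mV

E = (25.7/z) · ln([K⁺]_out/[K⁺]_in) with z = +1.
= (25.7/1) · ln(7.06/139) = 25.70 · ln(0.05079)
= 25.70 · (-2.9800) = -76.59 mV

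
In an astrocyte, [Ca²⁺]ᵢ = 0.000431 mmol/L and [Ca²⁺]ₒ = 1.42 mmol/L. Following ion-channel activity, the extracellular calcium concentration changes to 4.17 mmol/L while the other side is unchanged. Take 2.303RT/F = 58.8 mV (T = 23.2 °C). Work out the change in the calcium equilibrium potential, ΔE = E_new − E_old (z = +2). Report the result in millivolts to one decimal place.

E_old = (58.8/2)·log₁₀(1.42/0.000431) = 103.42 mV
E_new = (58.8/2)·log₁₀(4.17/0.000431) = 117.18 mV
ΔE = 117.18 − (103.42) = 13.75 mV

13.8 mV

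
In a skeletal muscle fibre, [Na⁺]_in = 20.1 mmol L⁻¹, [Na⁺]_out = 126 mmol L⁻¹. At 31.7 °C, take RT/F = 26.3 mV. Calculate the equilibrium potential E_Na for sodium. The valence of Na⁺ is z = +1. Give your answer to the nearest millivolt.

E = (26.3/z) · ln([Na⁺]_out/[Na⁺]_in) with z = +1.
= (26.3/1) · ln(126/20.1) = 26.30 · ln(6.269)
= 26.30 · (1.8356) = 48.28 mV

48 mV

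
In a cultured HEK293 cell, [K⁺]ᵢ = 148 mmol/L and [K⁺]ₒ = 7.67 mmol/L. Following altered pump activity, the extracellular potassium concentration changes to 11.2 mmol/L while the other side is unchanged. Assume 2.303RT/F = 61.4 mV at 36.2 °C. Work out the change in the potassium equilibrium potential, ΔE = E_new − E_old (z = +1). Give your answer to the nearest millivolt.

10 mV

E_old = (61.4/1)·log₁₀(7.67/148) = -78.93 mV
E_new = (61.4/1)·log₁₀(11.2/148) = -68.83 mV
ΔE = -68.83 − (-78.93) = 10.10 mV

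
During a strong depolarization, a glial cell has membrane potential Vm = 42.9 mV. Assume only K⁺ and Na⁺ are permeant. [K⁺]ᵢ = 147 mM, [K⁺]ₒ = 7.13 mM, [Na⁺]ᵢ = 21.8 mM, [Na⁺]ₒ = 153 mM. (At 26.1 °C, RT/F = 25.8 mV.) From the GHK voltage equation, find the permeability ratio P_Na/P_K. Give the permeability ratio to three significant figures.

20.2

Let α = P_Na/P_K. GHK: Vm = 25.8·ln[(Kₒ + α·Naₒ)/(Kᵢ + α·Naᵢ)].
e^(Vm/25.8) = e^(42.9/25.8) = 5.274
So 5.274·(Kᵢ + α·Naᵢ) = Kₒ + α·Naₒ → α = (5.274·147.0 − 7.13) / (153.0 − 5.274·21.8)
α = (775.3 − 7.13) / (153.0 − 115) = 768.1/38.03 = 20.2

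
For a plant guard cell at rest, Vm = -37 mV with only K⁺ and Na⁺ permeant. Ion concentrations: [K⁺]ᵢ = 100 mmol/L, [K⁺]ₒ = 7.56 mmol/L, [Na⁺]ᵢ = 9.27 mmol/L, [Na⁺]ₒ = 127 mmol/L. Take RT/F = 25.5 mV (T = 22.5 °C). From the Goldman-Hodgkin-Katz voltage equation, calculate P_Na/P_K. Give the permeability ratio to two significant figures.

0.13

Let α = P_Na/P_K. GHK: Vm = 25.5·ln[(Kₒ + α·Naₒ)/(Kᵢ + α·Naᵢ)].
e^(Vm/25.5) = e^(-37.0/25.5) = 0.23434
So 0.23434·(Kᵢ + α·Naᵢ) = Kₒ + α·Naₒ → α = (0.23434·100.0 − 7.56) / (127.0 − 0.23434·9.27)
α = (23.43 − 7.56) / (127.0 − 2.172) = 15.87/124.8 = 0.1272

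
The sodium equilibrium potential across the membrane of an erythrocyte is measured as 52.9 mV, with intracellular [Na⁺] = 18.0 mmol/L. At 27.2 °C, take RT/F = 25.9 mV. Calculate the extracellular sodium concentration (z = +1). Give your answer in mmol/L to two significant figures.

Nernst: E = (25.9/1) · ln([out]/[in]), so ln([out]/[in]) = 52.9 × 1 / 25.9 = 2.0425.
[out]/[in] = e^(2.0425) = 7.71.
[out] = 7.71 × 18.0 = 138.8 mmol/L.

140 mmol/L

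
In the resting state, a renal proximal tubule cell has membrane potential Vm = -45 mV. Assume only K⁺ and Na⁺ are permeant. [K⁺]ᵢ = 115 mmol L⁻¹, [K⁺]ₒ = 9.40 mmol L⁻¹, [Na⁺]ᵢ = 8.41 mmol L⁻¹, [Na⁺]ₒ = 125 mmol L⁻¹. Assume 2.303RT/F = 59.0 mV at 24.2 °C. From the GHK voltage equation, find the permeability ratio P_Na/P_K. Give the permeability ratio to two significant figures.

Let α = P_Na/P_K. GHK: Vm = 59.0·log₁₀[(Kₒ + α·Naₒ)/(Kᵢ + α·Naᵢ)].
10^(Vm/59.0) = 10^(-45.0/59.0) = 0.1727
So 0.1727·(Kᵢ + α·Naᵢ) = Kₒ + α·Naₒ → α = (0.1727·115.0 − 9.4) / (125.0 − 0.1727·8.41)
α = (19.86 − 9.4) / (125.0 − 1.452) = 10.46/123.5 = 0.08467

0.085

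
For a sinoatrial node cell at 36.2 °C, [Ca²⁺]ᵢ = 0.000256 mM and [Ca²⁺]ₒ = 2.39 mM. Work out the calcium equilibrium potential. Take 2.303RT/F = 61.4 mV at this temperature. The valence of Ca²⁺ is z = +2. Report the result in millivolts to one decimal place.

E = (61.4/z) · log₁₀([Ca²⁺]_out/[Ca²⁺]_in) with z = +2.
= (61.4/2) · log₁₀(2.39/0.000256) = 30.70 · log₁₀(9336)
= 30.70 · (3.9702) = 121.88 mV

121.9 mV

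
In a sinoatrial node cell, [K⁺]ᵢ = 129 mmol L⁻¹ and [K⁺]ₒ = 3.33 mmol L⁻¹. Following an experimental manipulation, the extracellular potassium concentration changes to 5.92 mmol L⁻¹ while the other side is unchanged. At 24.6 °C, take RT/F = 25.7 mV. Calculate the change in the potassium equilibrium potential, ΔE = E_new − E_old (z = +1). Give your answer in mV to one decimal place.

E_old = (25.7/1)·ln(3.33/129) = -93.98 mV
E_new = (25.7/1)·ln(5.92/129) = -79.19 mV
ΔE = -79.19 − (-93.98) = 14.79 mV

14.8 mV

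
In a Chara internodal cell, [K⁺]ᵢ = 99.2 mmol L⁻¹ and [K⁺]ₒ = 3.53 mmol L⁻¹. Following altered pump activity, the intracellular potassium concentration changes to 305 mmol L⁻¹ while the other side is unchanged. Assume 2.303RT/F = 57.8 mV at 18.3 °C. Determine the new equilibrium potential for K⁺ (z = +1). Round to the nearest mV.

-112 mV

After the shift: [K⁺]_out = 3.53, [K⁺]_in = 305 mmol L⁻¹.
E_new = (57.8/1)·log₁₀(3.53/305) = 57.80 · (-1.9365) = -111.93 mV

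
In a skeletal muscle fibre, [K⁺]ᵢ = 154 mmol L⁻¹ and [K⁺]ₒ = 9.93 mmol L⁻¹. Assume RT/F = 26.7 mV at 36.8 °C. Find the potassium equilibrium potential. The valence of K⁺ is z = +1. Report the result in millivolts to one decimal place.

E = (26.7/z) · ln([K⁺]_out/[K⁺]_in) with z = +1.
= (26.7/1) · ln(9.93/154) = 26.70 · ln(0.06448)
= 26.70 · (-2.7414) = -73.20 mV

-73.2 mV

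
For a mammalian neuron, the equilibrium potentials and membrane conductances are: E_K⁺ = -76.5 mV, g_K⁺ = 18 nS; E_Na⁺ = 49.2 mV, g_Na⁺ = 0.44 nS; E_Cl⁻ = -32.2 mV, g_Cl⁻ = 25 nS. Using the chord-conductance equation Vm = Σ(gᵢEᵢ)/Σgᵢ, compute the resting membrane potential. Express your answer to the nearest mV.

Σ gᵢEᵢ = 18·(-76.5) + 0.44·(49.2) + 25·(-32.2) = -2160.35
Σ gᵢ = 18 + 0.44 + 25 = 43.44
Vm = -2160.35 / 43.44 = -49.73 mV

-50 mV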